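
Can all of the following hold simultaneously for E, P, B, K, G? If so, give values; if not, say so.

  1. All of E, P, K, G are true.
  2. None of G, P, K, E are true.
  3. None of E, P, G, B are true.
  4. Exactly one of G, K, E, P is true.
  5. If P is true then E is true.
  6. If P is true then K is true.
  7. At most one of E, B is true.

The formula is unsatisfiable.

Case E = True:
  Constraint (2) is violated (E=T) — contradiction.
Case E = False:
  Constraint (1) is violated (E=F) — contradiction.
Both cases fail — unsatisfiable.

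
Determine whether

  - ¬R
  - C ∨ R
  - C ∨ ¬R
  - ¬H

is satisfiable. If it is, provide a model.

Unit clause (¬R) forces R = False.
In (C ∨ R) only C is left, so C = True.
Unit clause (¬H) forces H = False.
All clauses satisfied.

H = False; C = True; R = False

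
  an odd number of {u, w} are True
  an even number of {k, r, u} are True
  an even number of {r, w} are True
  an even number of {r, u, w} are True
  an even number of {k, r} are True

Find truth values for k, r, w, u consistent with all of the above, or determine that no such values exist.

k = True, r = True, w = True, u = False

{u, w}: 1 true → odd ✓
{k, r, u}: 2 true → even ✓
{r, w}: 2 true → even ✓
{r, u, w}: 2 true → even ✓
{k, r}: 2 true → even ✓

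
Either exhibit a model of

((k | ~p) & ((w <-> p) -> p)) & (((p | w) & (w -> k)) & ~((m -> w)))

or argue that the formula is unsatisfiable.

m = True, p = True, k = True, w = False

  (k | ~p) & ((w <-> p) -> p) = True
    k | ~p = True
      ~p = False
    (w <-> p) -> p = True
      w <-> p = False
  ((p | w) & (w -> k)) & ~((m -> w)) = True
    (p | w) & (w -> k) = True
      p | w = True
      w -> k = True
    ~((m -> w)) = True
      m -> w = False
Both conjuncts True, so the formula holds.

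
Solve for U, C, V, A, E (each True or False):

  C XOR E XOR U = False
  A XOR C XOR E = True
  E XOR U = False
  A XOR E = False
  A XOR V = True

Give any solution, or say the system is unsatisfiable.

Adding constraints 1, 2, 3, 4 mod 2: every variable appears an even number of times on the left, so the left side is 0.
But the right sides sum to 1 (mod 2). 0 ≠ 1 — the system is inconsistent.

The formula is unsatisfiable.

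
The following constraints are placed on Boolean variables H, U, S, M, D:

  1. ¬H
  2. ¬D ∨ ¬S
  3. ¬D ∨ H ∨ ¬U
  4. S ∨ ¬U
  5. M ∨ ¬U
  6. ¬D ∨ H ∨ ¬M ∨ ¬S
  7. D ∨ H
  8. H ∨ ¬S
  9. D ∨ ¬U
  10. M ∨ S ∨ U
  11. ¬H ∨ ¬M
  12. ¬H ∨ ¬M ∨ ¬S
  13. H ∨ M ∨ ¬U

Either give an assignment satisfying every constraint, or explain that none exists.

H = False; U = False; S = False; M = True; D = True

Unit clause (¬H) forces H = False.
In (D ∨ H) only D is left, so D = True.
In (H ∨ ¬S) only ¬S is left, so S = False.
In (¬D ∨ H ∨ ¬U) only ¬U is left, so U = False.
In (M ∨ S ∨ U) only M is left, so M = True.
All clauses satisfied.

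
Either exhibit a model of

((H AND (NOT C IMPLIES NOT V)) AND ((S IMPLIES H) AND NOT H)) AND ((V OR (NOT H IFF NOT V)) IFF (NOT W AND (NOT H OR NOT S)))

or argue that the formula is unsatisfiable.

Case H = True: the conjunct NOT H is False.
Case H = False: the conjunct H is False.
Both cases fail — unsatisfiable.

UNSATISFIABLE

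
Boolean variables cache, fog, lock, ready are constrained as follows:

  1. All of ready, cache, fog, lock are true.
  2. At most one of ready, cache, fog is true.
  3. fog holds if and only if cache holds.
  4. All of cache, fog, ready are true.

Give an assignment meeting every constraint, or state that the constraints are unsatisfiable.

UNSATISFIABLE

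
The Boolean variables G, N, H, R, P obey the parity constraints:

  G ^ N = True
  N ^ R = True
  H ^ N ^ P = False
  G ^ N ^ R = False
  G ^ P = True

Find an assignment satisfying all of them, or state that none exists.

G = True, N = False, H = False, R = True, P = False

G ^ N = T ^ F = True ✓
N ^ R = F ^ T = True ✓
H ^ N ^ P = F ^ F ^ F = False ✓
G ^ N ^ R = T ^ F ^ T = False ✓
G ^ P = T ^ F = True ✓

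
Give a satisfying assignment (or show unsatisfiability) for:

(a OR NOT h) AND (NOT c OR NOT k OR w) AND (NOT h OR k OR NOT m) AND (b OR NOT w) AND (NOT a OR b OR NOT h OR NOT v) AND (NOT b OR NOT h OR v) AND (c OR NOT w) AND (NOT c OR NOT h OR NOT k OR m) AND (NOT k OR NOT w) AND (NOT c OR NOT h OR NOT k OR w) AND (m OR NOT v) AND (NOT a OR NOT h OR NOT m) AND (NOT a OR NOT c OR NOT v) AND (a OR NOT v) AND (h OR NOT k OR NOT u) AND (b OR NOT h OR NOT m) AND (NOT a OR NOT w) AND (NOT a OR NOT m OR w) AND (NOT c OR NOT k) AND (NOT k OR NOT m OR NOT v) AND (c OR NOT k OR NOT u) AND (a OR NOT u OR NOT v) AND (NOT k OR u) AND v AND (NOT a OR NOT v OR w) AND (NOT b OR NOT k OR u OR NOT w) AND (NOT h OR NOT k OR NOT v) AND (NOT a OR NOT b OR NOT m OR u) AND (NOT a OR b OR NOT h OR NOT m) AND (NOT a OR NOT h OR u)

UNSATISFIABLE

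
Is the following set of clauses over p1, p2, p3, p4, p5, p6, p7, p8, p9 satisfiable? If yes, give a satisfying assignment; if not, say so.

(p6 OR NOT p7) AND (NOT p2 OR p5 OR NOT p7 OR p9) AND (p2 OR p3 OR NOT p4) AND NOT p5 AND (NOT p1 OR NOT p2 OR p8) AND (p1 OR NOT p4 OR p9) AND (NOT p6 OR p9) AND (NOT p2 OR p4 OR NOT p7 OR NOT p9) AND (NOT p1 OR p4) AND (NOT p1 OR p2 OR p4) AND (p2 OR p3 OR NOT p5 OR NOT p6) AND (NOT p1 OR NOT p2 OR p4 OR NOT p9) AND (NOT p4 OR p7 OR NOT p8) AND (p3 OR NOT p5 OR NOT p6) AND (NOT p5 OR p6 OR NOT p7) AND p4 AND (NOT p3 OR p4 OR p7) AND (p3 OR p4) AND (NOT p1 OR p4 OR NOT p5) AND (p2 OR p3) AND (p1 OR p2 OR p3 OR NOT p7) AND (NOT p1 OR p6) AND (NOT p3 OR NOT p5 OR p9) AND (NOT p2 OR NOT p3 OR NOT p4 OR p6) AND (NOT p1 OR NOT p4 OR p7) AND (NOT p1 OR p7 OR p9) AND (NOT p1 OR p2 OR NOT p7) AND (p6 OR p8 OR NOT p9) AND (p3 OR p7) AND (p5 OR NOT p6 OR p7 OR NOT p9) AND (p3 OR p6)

p1=T, p2=T, p3=F, p4=T, p5=F, p6=T, p7=T, p8=T, p9=T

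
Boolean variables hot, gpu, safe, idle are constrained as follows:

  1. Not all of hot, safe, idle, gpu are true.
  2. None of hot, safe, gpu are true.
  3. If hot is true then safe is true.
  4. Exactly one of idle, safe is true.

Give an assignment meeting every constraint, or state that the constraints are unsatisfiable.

hot = False, gpu = False, safe = False, idle = True

  (1) {hot, safe, idle, gpu}: 1/4 true — not all ✓
  (2) {hot, safe, gpu}: 0 true — none ✓
  (3) hot=F ⇒ safe: vacuous ✓
  (4) {idle, safe}: 1 true — exactly one ✓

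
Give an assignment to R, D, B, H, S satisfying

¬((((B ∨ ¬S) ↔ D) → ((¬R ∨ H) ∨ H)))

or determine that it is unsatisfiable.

R=T, D=T, B=F, H=F, S=F

  ¬((((B ∨ ¬S) ↔ D) → ((¬R ∨ H) ∨ H))) = True
    ((B ∨ ¬S) ↔ D) → ((¬R ∨ H) ∨ H) = False
      (B ∨ ¬S) ↔ D = True
        B ∨ ¬S = True
          ¬S = True
      (¬R ∨ H) ∨ H = False
        ¬R ∨ H = False
          ¬R = False
The formula evaluates to True.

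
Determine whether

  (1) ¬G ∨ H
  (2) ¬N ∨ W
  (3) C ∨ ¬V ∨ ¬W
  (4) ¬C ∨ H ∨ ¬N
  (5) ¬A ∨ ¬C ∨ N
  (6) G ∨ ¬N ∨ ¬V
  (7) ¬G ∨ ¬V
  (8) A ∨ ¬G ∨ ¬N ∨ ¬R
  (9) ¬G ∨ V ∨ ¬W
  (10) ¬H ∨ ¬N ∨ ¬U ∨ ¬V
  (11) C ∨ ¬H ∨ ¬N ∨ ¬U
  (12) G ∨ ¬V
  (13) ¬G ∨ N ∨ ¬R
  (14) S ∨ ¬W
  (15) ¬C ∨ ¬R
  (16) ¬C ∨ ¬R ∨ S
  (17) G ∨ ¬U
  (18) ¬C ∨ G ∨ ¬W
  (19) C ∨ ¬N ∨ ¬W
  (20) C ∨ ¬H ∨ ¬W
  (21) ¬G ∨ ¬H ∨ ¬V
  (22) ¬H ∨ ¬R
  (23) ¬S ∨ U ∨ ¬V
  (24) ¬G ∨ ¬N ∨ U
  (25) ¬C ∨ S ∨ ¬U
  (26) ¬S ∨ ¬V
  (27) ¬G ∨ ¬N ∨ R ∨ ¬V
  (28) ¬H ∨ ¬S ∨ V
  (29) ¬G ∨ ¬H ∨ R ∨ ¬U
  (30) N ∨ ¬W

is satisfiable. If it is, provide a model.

H: True, N: False, S: False, A: False, W: False, U: False, G: False, C: True, V: False, R: False

Set H = True.
  then (¬H ∨ ¬R) forces R = False.
Set N = False.
  then (N ∨ ¬W) forces W = False.
Set S = False.
Set A = False.
Try U = True:
  (G ∨ ¬U) forces G = True.
  clause (¬G ∨ ¬H ∨ R ∨ ¬U) is falsified — backtrack.
So U = False.
Set G = False.
  then (G ∨ ¬V) forces V = False.
Set C = True.
All clauses satisfied.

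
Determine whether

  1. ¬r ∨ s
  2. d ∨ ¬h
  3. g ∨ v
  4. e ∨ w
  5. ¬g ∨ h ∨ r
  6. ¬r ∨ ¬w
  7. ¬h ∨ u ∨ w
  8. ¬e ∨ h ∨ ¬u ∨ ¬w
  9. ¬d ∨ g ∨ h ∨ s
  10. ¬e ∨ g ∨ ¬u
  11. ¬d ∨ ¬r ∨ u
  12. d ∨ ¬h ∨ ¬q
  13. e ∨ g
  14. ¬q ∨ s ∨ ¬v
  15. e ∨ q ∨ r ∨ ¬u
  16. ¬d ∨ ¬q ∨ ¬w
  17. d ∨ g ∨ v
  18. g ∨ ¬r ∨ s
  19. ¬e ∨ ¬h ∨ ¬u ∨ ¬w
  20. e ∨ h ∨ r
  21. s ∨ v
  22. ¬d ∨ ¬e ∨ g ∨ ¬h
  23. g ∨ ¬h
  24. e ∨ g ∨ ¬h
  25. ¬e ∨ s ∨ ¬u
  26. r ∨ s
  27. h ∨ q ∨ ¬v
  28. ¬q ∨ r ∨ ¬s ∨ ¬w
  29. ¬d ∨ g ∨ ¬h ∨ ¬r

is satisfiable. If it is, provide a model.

d=F, w=F, e=T, v=T, u=F, s=T, h=F, r=T, q=T, g=F

Set d = False.
  then (d ∨ ¬h) forces h = False.
Set w = False.
  then (e ∨ w) forces e = True.
Set v = True.
  then (h ∨ q ∨ ¬v) forces q = True.
  then (¬q ∨ s ∨ ¬v) forces s = True.
Set u = False.
Set r = True.
Set g = False.
All clauses satisfied.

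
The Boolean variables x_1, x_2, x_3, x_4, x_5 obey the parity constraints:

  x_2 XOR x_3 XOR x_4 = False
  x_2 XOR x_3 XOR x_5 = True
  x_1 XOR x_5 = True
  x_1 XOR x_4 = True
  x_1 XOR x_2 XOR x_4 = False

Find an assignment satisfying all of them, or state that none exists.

No satisfying assignment exists.

Adding constraints 1, 2, 3, 4 mod 2: every variable appears an even number of times on the left, so the left side is 0.
But the right sides sum to 1 (mod 2). 0 ≠ 1 — the system is inconsistent.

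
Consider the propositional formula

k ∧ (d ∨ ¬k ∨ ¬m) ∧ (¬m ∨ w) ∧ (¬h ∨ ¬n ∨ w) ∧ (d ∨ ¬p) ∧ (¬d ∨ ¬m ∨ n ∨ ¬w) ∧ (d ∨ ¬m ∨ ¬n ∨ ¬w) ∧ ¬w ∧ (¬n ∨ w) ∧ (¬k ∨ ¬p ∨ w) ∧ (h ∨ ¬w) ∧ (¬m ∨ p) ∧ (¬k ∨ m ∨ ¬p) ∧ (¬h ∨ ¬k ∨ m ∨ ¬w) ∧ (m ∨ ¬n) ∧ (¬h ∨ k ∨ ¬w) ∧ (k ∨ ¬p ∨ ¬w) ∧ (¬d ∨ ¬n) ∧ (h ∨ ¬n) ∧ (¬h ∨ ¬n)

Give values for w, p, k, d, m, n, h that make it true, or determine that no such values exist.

Unit clause (k) forces k = True.
Unit clause (¬w) forces w = False.
In (¬n ∨ w) only ¬n is left, so n = False.
In (¬k ∨ ¬p ∨ w) only ¬p is left, so p = False.
In (¬m ∨ p) only ¬m is left, so m = False.
Set d = True.
Set h = False.
All clauses satisfied.

w: False, p: False, k: True, d: True, m: False, n: False, h: False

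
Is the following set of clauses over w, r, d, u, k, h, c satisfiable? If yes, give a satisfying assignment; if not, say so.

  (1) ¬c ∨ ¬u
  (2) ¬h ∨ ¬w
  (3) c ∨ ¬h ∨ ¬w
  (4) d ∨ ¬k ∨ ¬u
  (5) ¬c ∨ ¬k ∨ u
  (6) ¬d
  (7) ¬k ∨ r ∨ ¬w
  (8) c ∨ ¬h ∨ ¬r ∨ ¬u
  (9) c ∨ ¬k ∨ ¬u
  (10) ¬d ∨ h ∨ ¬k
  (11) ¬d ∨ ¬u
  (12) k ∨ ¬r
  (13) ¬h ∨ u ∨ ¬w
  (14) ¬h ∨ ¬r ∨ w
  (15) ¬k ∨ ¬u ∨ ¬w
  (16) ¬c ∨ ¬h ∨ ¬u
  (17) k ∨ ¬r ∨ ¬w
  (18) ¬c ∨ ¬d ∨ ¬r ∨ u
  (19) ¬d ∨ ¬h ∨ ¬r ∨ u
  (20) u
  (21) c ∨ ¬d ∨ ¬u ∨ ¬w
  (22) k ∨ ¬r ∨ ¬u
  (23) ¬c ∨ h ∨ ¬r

w=F, r=F, d=F, u=T, k=F, h=F, c=F

Unit clause (¬d) forces d = False.
Unit clause (u) forces u = True.
In (¬c ∨ ¬u) only ¬c is left, so c = False.
In (d ∨ ¬k ∨ ¬u) only ¬k is left, so k = False.
In (k ∨ ¬r) only ¬r is left, so r = False.
Set w = False.
Set h = False.
All clauses satisfied.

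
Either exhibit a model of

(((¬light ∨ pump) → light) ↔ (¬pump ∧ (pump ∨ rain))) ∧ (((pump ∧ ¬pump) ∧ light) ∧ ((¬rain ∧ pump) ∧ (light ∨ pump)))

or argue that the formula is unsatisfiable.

Unsatisfiable — no assignment works.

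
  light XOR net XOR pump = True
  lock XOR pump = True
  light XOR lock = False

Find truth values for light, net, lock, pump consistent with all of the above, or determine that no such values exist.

light = True, net = False, lock = True, pump = False

light XOR net XOR pump = T XOR F XOR F = True ✓
lock XOR pump = T XOR F = True ✓
light XOR lock = T XOR T = False ✓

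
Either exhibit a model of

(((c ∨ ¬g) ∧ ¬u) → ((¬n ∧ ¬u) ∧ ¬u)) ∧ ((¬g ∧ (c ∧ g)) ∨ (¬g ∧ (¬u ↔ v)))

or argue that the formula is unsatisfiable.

n=F; u=F; v=T; g=F; c=F

  ((c ∨ ¬g) ∧ ¬u) → ((¬n ∧ ¬u) ∧ ¬u) = True
    (c ∨ ¬g) ∧ ¬u = True
      c ∨ ¬g = True
        ¬g = True
      ¬u = True
    (¬n ∧ ¬u) ∧ ¬u = True
      ¬n ∧ ¬u = True
        ¬n = True
        ¬u = True
      ¬u = True
  (¬g ∧ (c ∧ g)) ∨ (¬g ∧ (¬u ↔ v)) = True
    ¬g ∧ (c ∧ g) = False
      ¬g = True
      c ∧ g = False
    ¬g ∧ (¬u ↔ v) = True
      ¬g = True
      ¬u ↔ v = True
        ¬u = True
Both conjuncts True, so the formula holds.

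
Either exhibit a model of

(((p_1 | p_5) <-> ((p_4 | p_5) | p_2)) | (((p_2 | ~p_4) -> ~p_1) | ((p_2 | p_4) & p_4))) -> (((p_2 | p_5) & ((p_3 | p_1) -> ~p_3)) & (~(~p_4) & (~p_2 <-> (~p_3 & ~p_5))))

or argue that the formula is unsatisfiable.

p_1=T, p_2=F, p_3=T, p_4=F, p_5=F

  (((p_1 | p_5) <-> ((p_4 | p_5) | p_2)) | (((p_2 | ~p_4) -> ~p_1) | ((p_2 | p_4) & p_4))) -> (((p_2 | p_5) & ((p_3 | p_1) -> ~p_3)) & (~(~p_4) & (~p_2 <-> (~p_3 & ~p_5)))) = True
    ((p_1 | p_5) <-> ((p_4 | p_5) | p_2)) | (((p_2 | ~p_4) -> ~p_1) | ((p_2 | p_4) & p_4)) = False
      (p_1 | p_5) <-> ((p_4 | p_5) | p_2) = False
        p_1 | p_5 = True
        (p_4 | p_5) | p_2 = False
          p_4 | p_5 = False
      ((p_2 | ~p_4) -> ~p_1) | ((p_2 | p_4) & p_4) = False
        (p_2 | ~p_4) -> ~p_1 = False
          p_2 | ~p_4 = True
            ~p_4 = True
          ~p_1 = False
        (p_2 | p_4) & p_4 = False
          p_2 | p_4 = False
    ((p_2 | p_5) & ((p_3 | p_1) -> ~p_3)) & (~(~p_4) & (~p_2 <-> (~p_3 & ~p_5))) = False
      (p_2 | p_5) & ((p_3 | p_1) -> ~p_3) = False
        p_2 | p_5 = False
        (p_3 | p_1) -> ~p_3 = False
          p_3 | p_1 = True
          ~p_3 = False
      ~(~p_4) & (~p_2 <-> (~p_3 & ~p_5)) = False
        ~(~p_4) = False
          ~p_4 = True
        ~p_2 <-> (~p_3 & ~p_5) = False
          ~p_2 = True
          ~p_3 & ~p_5 = False
            ~p_3 = False
            ~p_5 = True
The formula evaluates to True.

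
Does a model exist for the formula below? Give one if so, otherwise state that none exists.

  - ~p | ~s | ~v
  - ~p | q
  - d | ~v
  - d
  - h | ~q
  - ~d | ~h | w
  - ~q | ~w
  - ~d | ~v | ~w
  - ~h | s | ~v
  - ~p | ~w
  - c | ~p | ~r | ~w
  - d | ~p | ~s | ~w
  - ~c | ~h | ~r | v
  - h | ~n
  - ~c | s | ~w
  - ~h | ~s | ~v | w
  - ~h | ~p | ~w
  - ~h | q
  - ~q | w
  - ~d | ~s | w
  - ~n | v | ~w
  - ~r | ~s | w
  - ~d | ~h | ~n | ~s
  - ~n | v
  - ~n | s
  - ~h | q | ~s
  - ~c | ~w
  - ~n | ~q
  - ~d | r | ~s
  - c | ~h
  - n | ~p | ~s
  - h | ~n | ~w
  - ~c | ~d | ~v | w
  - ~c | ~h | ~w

Unit clause (d) forces d = True.
Set w = True.
  then (~q | ~w) forces q = False.
  then (~d | ~v | ~w) forces v = False.
  then (~p | ~w) forces p = False.
  then (~h | q) forces h = False.
  then (~n | v | ~w) forces n = False.
  then (~c | ~w) forces c = False.
Set r = True.
Set s = True.
All clauses satisfied.

w = True, r = True, d = True, v = False, s = True, c = False, q = False, h = False, p = False, n = False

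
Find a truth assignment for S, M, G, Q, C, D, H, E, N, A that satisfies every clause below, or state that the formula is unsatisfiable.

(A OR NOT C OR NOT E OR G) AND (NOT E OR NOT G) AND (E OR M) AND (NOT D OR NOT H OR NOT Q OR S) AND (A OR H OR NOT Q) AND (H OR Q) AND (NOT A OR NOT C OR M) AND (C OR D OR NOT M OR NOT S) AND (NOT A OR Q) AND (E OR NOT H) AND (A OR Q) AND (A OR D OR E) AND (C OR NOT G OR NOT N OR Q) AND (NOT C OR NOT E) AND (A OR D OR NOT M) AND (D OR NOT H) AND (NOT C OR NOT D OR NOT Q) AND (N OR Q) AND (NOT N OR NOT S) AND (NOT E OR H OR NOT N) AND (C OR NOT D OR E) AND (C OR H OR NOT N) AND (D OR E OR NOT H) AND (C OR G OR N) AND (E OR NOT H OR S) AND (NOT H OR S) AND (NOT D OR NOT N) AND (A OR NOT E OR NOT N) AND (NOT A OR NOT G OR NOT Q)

S = False, M = True, G = False, Q = True, C = True, D = False, H = False, E = False, N = True, A = True

Set S = False.
  then (NOT H OR S) forces H = False.
  then (H OR Q) forces Q = True.
  then (A OR H OR NOT Q) forces A = True.
  then (NOT A OR NOT G OR NOT Q) forces G = False.
Try M = False:
  (E OR M) forces E = True.
  (NOT A OR NOT C OR M) forces C = False.
  (NOT E OR H OR NOT N) forces N = False.
  clause (C OR G OR N) is falsified — backtrack.
So M = True.
Set C = True.
  then (NOT C OR NOT E) forces E = False.
  then (NOT C OR NOT D OR NOT Q) forces D = False.
Set N = True.
All clauses satisfied.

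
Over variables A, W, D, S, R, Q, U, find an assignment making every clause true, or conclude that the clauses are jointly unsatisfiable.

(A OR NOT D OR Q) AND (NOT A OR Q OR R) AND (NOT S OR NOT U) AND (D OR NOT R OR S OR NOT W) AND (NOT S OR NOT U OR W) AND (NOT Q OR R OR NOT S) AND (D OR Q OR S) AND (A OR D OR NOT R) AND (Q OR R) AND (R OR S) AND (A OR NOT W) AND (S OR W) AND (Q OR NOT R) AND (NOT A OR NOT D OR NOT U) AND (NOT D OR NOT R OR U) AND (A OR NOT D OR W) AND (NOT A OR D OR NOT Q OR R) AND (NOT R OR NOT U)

A = True; W = False; D = False; S = True; R = True; Q = True; U = False

Set A = True.
Set W = False.
  then (S OR W) forces S = True.
  then (NOT S OR NOT U) forces U = False.
Try D = True:
  (NOT D OR NOT R OR U) forces R = False.
  (NOT A OR Q OR R) forces Q = True.
  clause (NOT Q OR R OR NOT S) is falsified — backtrack.
So D = False.
Set R = True.
  then (Q OR NOT R) forces Q = True.
All clauses satisfied.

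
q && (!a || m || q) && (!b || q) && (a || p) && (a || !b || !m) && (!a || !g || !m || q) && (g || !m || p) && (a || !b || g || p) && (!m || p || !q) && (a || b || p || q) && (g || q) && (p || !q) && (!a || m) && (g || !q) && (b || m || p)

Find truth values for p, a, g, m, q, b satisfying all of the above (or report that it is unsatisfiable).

Unit clause (q) forces q = True.
In (p || !q) only p is left, so p = True.
In (g || !q) only g is left, so g = True.
Set a = False.
Set m = False.
Set b = False.
All clauses satisfied.

p = True; a = False; g = True; m = False; q = True; b = False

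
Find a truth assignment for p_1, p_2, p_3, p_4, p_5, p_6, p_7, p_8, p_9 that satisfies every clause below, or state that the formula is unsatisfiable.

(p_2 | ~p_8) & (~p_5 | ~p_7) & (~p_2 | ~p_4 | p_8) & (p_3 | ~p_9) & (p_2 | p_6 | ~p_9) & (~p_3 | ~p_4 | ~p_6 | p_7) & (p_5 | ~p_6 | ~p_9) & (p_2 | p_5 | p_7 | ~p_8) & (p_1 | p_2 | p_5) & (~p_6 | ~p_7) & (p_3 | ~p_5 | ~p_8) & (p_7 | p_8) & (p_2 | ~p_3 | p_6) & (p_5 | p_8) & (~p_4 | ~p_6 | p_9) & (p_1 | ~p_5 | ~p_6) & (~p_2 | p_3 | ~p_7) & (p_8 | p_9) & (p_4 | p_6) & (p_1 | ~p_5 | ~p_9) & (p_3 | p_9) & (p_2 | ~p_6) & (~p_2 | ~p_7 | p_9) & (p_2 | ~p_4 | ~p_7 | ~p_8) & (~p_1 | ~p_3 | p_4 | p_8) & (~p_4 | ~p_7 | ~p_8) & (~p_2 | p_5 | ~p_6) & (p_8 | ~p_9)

Set p_1 = False.
Try p_2 = False:
  (p_2 | ~p_8) forces p_8 = False.
  (p_1 | p_2 | p_5) forces p_5 = True.
  (~p_5 | ~p_7) forces p_7 = False.
  clause (p_7 | p_8) is falsified — backtrack.
So p_2 = True.
Set p_3 = True.
Set p_4 = True.
  then (~p_2 | ~p_4 | p_8) forces p_8 = True.
  then (~p_4 | ~p_7 | ~p_8) forces p_7 = False.
  then (~p_3 | ~p_4 | ~p_6 | p_7) forces p_6 = False.
Set p_5 = False.
Set p_9 = True.
All clauses satisfied.

p_1 = False, p_2 = True, p_3 = True, p_4 = True, p_5 = False, p_6 = False, p_7 = False, p_8 = True, p_9 = True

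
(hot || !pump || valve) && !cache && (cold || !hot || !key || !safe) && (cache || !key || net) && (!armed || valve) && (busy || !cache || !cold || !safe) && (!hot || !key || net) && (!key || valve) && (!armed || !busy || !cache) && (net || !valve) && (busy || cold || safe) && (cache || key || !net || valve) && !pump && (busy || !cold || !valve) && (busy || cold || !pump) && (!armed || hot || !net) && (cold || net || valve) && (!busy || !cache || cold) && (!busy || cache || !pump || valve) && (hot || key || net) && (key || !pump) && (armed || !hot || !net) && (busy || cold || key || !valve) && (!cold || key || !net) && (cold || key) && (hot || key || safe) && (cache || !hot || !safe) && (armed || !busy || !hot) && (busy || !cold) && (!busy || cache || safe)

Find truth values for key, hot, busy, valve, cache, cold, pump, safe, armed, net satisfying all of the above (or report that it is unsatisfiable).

key=T; hot=F; busy=T; valve=T; cache=F; cold=T; pump=F; safe=T; armed=F; net=T

Unit clause (!cache) forces cache = False.
Unit clause (!pump) forces pump = False.
Set key = True.
  then (cache || !key || net) forces net = True.
  then (!key || valve) forces valve = True.
Set hot = False.
  then (!armed || hot || !net) forces armed = False.
Set busy = True.
  then (!busy || cache || safe) forces safe = True.
Set cold = True.
All clauses satisfied.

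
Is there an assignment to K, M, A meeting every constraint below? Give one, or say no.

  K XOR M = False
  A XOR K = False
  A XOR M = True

No satisfying assignment exists.

Adding constraints 1, 2, 3 mod 2: every variable appears an even number of times on the left, so the left side is 0.
But the right sides sum to 1 (mod 2). 0 ≠ 1 — the system is inconsistent.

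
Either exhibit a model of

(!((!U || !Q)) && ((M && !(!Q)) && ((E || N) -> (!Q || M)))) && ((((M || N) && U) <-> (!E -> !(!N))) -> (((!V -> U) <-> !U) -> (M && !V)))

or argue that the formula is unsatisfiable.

U = True; E = True; N = False; Q = True; V = False; M = True

  !((!U || !Q)) && ((M && !(!Q)) && ((E || N) -> (!Q || M))) = True
    !((!U || !Q)) = True
      !U || !Q = False
        !U = False
        !Q = False
    (M && !(!Q)) && ((E || N) -> (!Q || M)) = True
      M && !(!Q) = True
        !(!Q) = True
          !Q = False
      (E || N) -> (!Q || M) = True
        E || N = True
        !Q || M = True
          !Q = False
  (((M || N) && U) <-> (!E -> !(!N))) -> (((!V -> U) <-> !U) -> (M && !V)) = True
    ((M || N) && U) <-> (!E -> !(!N)) = True
      (M || N) && U = True
        M || N = True
      !E -> !(!N) = True
        !E = False
        !(!N) = False
          !N = True
    ((!V -> U) <-> !U) -> (M && !V) = True
      (!V -> U) <-> !U = False
        !V -> U = True
          !V = True
        !U = False
      M && !V = True
        !V = True
Both conjuncts True, so the formula holds.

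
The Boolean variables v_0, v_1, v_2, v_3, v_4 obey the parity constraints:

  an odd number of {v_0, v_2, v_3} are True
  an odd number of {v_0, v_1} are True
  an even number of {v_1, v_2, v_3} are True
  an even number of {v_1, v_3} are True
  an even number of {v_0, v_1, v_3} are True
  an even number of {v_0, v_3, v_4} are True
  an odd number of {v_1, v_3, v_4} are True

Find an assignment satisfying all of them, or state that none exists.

v_0 = False; v_1 = True; v_2 = False; v_3 = True; v_4 = True

{v_0, v_2, v_3}: 1 true → odd ✓
{v_0, v_1}: 1 true → odd ✓
{v_1, v_2, v_3}: 2 true → even ✓
{v_1, v_3}: 2 true → even ✓
{v_0, v_1, v_3}: 2 true → even ✓
{v_0, v_3, v_4}: 2 true → even ✓
{v_1, v_3, v_4}: 3 true → odd ✓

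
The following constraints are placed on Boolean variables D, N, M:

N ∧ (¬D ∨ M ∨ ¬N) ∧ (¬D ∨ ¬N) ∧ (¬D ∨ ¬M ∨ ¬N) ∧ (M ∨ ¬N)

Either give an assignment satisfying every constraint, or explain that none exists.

Unit clause (N) forces N = True.
In (¬D ∨ ¬N) only ¬D is left, so D = False.
In (M ∨ ¬N) only M is left, so M = True.
Check each clause:
  (N): N holds.
  (¬D ∨ M ∨ ¬N): ¬D holds.
  (¬D ∨ ¬N): ¬D holds.
  (¬D ∨ ¬M ∨ ¬N): ¬D holds.
  (M ∨ ¬N): M holds.
All clauses satisfied.

D = False, N = True, M = True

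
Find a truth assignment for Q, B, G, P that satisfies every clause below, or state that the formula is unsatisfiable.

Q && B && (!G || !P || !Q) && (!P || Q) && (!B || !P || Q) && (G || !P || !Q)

Unit clause (Q) forces Q = True.
Unit clause (B) forces B = True.
Set G = False.
  then (G || !P || !Q) forces P = False.
Check each clause:
  (Q): Q holds.
  (B): B holds.
  (!G || !P || !Q): !G holds.
  (!P || Q): !P holds.
  (!B || !P || Q): !P holds.
  (G || !P || !Q): !P holds.
All clauses satisfied.

Q = True, B = True, G = False, P = False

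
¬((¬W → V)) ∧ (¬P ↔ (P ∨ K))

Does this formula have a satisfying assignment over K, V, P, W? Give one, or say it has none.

K = True, V = False, P = False, W = False

  ¬((¬W → V)) = True
    ¬W → V = False
      ¬W = True
  ¬P ↔ (P ∨ K) = True
    ¬P = True
    P ∨ K = True
Both conjuncts True, so the formula holds.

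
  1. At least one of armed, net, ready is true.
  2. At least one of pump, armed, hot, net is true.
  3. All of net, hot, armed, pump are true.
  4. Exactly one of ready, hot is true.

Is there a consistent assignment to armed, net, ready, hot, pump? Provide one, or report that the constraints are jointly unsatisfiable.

armed=T, net=T, ready=F, hot=T, pump=T

  (1) {armed, net, ready}: 2 true — at least one ✓
  (2) {pump, armed, hot, net}: 4 true — at least one ✓
  (3) {net, hot, armed, pump}: all 4 true ✓
  (4) {ready, hot}: 1 true — exactly one ✓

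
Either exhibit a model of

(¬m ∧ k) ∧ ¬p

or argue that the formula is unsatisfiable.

k=T, m=F, p=F

  ¬m ∧ k = True
    ¬m = True
  ¬p = True
Both conjuncts True, so the formula holds.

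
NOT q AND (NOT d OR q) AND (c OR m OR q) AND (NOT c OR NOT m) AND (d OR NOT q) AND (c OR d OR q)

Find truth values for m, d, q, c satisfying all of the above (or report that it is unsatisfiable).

m=F, d=F, q=F, c=T

Unit clause (NOT q) forces q = False.
In (NOT d OR q) only NOT d is left, so d = False.
In (c OR d OR q) only c is left, so c = True.
In (NOT c OR NOT m) only NOT m is left, so m = False.
Check each clause:
  (NOT q): NOT q holds.
  (NOT d OR q): NOT d holds.
  (c OR m OR q): c holds.
  (NOT c OR NOT m): NOT m holds.
  (d OR NOT q): NOT q holds.
  (c OR d OR q): c holds.
All clauses satisfied.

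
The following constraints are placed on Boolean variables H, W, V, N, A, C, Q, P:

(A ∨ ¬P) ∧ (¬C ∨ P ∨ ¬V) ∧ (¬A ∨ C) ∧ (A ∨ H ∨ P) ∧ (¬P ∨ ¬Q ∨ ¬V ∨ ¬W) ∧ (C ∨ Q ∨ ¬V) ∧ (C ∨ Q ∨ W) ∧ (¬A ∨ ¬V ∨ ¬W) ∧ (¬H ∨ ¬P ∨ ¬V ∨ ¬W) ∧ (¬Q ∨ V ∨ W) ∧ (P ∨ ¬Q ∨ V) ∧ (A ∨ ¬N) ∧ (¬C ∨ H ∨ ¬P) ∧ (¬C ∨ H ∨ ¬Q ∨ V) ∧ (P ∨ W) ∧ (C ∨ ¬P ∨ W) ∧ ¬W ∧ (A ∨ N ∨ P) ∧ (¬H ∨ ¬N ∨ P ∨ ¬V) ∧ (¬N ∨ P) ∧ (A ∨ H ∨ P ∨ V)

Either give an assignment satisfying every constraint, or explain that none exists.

Unit clause (¬W) forces W = False.
In (P ∨ W) only P is left, so P = True.
In (C ∨ ¬P ∨ W) only C is left, so C = True.
In (A ∨ ¬P) only A is left, so A = True.
In (¬C ∨ H ∨ ¬P) only H is left, so H = True.
Set V = False.
  then (¬Q ∨ V ∨ W) forces Q = False.
Set N = False.
All clauses satisfied.

H = True; W = False; V = False; N = False; A = True; C = True; Q = False; P = True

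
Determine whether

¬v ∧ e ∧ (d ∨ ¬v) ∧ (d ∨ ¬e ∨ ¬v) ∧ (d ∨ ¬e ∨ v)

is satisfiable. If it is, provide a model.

e=T, v=F, d=T

Unit clause (¬v) forces v = False.
Unit clause (e) forces e = True.
In (d ∨ ¬e ∨ v) only d is left, so d = True.
Check each clause:
  (¬v): ¬v holds.
  (e): e holds.
  (d ∨ ¬v): d holds.
  (d ∨ ¬e ∨ ¬v): d holds.
  (d ∨ ¬e ∨ v): d holds.
All clauses satisfied.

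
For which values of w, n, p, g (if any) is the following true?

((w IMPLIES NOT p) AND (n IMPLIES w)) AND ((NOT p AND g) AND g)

w: True; n: True; p: False; g: True

  (w IMPLIES NOT p) AND (n IMPLIES w) = True
    w IMPLIES NOT p = True
      NOT p = True
    n IMPLIES w = True
  (NOT p AND g) AND g = True
    NOT p AND g = True
      NOT p = True
Both conjuncts True, so the formula holds.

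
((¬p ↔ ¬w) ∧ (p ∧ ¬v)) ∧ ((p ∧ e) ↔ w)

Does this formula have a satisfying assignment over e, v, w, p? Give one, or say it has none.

e = True, v = False, w = True, p = True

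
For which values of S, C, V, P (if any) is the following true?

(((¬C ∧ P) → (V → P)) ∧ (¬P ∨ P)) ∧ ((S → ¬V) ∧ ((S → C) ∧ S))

S: True, C: True, V: False, P: False

  ((¬C ∧ P) → (V → P)) ∧ (¬P ∨ P) = True
    (¬C ∧ P) → (V → P) = True
      ¬C ∧ P = False
        ¬C = False
      V → P = True
    ¬P ∨ P = True
      ¬P = True
  (S → ¬V) ∧ ((S → C) ∧ S) = True
    S → ¬V = True
      ¬V = True
    (S → C) ∧ S = True
      S → C = True
Both conjuncts True, so the formula holds.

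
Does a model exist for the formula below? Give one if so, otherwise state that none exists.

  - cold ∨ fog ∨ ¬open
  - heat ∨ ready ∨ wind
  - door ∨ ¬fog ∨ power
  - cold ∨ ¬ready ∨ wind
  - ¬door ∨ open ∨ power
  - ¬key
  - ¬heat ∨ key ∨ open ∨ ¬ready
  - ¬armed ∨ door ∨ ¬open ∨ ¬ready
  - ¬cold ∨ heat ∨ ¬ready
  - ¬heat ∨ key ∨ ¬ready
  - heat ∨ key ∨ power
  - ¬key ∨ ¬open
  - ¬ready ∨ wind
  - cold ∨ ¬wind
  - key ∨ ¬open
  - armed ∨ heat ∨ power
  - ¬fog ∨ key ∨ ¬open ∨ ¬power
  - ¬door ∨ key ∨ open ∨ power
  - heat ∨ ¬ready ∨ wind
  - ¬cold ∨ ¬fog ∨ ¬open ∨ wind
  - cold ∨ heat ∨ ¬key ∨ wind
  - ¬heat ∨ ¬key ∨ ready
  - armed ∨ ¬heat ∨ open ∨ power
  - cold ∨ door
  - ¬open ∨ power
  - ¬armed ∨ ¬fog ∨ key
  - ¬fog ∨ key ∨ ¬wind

Unit clause (¬key) forces key = False.
In (key ∨ ¬open) only ¬open is left, so open = False.
Try ready = True:
  (¬heat ∨ key ∨ open ∨ ¬ready) forces heat = False.
  (¬cold ∨ heat ∨ ¬ready) forces cold = False.
  (cold ∨ ¬ready ∨ wind) forces wind = True.
  clause (cold ∨ ¬wind) is falsified — backtrack.
So ready = False.
Set heat = True.
Set armed = True.
  then (¬armed ∨ ¬fog ∨ key) forces fog = False.
Set cold = False.
  then (cold ∨ ¬wind) forces wind = False.
  then (cold ∨ door) forces door = True.
  then (¬door ∨ open ∨ power) forces power = True.
All clauses satisfied.

ready=F, key=F, heat=T, armed=T, cold=F, fog=F, open=F, power=T, wind=F, door=T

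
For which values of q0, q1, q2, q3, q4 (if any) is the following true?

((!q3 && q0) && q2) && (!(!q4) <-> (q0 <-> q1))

q0 = True, q1 = True, q2 = True, q3 = False, q4 = True

  (!q3 && q0) && q2 = True
    !q3 && q0 = True
      !q3 = True
  !(!q4) <-> (q0 <-> q1) = True
    !(!q4) = True
      !q4 = False
    q0 <-> q1 = True
Both conjuncts True, so the formula holds.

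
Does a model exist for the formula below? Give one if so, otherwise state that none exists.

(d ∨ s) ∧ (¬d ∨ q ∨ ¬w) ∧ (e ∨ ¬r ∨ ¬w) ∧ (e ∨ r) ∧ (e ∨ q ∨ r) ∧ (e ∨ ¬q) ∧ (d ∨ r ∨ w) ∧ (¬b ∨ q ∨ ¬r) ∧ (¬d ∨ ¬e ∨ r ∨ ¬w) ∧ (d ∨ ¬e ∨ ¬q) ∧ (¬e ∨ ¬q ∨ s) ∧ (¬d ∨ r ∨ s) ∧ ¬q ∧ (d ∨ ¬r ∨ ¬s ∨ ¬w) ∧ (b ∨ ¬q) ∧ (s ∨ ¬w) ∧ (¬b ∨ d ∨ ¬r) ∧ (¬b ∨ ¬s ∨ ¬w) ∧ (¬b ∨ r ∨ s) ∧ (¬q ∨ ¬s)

Unit clause (¬q) forces q = False.
Set s = False.
  then (d ∨ s) forces d = True.
  then (¬d ∨ q ∨ ¬w) forces w = False.
  then (¬d ∨ r ∨ s) forces r = True.
  then (¬b ∨ q ∨ ¬r) forces b = False.
Set e = False.
All clauses satisfied.

q = False, s = False, d = True, e = False, b = False, r = True, w = False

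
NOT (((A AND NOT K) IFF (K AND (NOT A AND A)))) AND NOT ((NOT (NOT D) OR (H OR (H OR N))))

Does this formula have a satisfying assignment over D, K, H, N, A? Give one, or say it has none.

D: False, K: False, H: False, N: False, A: True

  NOT (((A AND NOT K) IFF (K AND (NOT A AND A)))) = True
    (A AND NOT K) IFF (K AND (NOT A AND A)) = False
      A AND NOT K = True
        NOT K = True
      K AND (NOT A AND A) = False
        NOT A AND A = False
          NOT A = False
  NOT ((NOT (NOT D) OR (H OR (H OR N)))) = True
    NOT (NOT D) OR (H OR (H OR N)) = False
      NOT (NOT D) = False
        NOT D = True
      H OR (H OR N) = False
        H OR N = False
Both conjuncts True, so the formula holds.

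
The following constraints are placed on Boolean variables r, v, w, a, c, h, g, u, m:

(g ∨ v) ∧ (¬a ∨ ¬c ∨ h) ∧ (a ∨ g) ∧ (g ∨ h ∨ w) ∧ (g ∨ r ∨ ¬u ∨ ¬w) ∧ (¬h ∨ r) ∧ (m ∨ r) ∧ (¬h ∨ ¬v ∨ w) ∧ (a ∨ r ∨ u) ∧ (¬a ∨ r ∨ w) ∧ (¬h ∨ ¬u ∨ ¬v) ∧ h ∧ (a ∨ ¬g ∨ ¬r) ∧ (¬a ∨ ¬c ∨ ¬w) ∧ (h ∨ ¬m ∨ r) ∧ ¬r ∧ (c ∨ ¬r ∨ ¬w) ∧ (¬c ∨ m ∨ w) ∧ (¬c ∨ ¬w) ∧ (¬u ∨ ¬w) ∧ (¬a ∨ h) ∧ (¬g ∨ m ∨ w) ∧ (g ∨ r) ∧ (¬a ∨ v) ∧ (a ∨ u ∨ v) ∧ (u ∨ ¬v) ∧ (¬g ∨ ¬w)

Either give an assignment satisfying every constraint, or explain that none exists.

The formula is unsatisfiable.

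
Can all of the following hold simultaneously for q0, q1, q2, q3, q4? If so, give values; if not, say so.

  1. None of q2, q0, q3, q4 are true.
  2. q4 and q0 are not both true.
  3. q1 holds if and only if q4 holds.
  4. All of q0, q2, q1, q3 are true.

The formula is unsatisfiable.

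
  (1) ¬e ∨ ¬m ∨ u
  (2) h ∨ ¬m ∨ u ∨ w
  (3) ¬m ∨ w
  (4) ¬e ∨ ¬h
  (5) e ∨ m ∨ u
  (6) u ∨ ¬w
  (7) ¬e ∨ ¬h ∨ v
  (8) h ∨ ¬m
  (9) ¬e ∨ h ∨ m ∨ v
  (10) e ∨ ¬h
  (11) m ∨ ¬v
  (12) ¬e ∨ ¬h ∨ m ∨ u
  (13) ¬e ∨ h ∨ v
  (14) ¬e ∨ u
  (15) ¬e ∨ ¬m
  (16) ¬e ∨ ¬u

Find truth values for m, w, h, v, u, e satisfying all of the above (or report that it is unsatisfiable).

m: False, w: True, h: False, v: False, u: True, e: False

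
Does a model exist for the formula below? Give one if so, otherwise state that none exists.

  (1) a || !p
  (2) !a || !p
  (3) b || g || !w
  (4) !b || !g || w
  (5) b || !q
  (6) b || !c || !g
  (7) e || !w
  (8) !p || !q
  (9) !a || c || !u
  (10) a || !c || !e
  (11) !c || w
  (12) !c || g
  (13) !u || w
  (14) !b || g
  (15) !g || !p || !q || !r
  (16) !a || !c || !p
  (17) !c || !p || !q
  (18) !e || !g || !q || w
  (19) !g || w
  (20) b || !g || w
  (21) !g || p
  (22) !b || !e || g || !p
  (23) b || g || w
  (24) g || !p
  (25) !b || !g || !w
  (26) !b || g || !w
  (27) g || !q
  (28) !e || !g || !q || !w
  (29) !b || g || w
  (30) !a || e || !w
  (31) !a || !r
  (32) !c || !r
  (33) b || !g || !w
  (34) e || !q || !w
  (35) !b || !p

Case p = True:
  (a || !p) forces a = True.
  Clause (!a || !p) is falsified — contradiction.
Case p = False:
  (!g || p) forces g = False.
  (!c || g) forces c = False.
  (!b || g) forces b = False.
  (b || g || !w) forces w = False.
  Clause (b || g || w) is falsified — contradiction.
Both cases fail, so the formula is unsatisfiable.

No satisfying assignment exists.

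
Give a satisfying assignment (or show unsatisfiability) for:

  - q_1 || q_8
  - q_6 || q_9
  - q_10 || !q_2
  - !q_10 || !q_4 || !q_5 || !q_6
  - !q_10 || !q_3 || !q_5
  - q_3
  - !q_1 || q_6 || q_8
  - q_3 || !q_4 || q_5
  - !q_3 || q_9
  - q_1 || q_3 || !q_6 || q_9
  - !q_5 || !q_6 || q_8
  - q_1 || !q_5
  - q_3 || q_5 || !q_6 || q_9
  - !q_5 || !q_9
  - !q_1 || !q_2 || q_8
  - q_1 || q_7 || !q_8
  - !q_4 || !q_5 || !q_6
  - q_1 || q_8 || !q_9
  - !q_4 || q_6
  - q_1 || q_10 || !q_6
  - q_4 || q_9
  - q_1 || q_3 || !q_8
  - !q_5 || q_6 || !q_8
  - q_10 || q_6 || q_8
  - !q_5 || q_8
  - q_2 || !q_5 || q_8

q_1: True, q_2: False, q_3: True, q_4: True, q_5: False, q_6: True, q_7: False, q_8: True, q_9: True, q_10: True

Unit clause (q_3) forces q_3 = True.
In (!q_3 || q_9) only q_9 is left, so q_9 = True.
In (!q_5 || !q_9) only !q_5 is left, so q_5 = False.
Set q_1 = True.
Set q_2 = False.
Set q_4 = True.
  then (!q_4 || q_6) forces q_6 = True.
Set q_7 = False.
Set q_8 = True.
Set q_10 = True.
All clauses satisfied.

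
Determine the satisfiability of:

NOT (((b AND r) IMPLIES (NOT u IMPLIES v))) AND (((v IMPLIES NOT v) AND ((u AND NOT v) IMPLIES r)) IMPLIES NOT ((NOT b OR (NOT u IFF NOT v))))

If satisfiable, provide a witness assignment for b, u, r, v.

Unsatisfiable — no assignment works.

Case v = True: the conjunct NOT (((b AND r) IMPLIES (NOT u IMPLIES v))) becomes NOT (((b AND r) IMPLIES True)) = False.
Case v = False: the formula simplifies to NOT (((b AND r) IMPLIES u)) AND ((u IMPLIES r) IMPLIES NOT ((NOT b OR NOT u))).
  u = True: the conjunct NOT (((b AND r) IMPLIES u)) becomes NOT (((b AND r) IMPLIES True)) = False.
  u = False: the conjunct (u IMPLIES r) IMPLIES NOT ((NOT b OR NOT u)) becomes (False IMPLIES r) IMPLIES NOT True = False.
Both cases fail — unsatisfiable.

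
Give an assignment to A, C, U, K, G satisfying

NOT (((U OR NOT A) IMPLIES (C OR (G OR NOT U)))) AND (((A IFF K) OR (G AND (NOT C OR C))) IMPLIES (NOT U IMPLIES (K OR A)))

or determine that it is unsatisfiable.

A = False, C = False, U = True, K = True, G = False

  NOT (((U OR NOT A) IMPLIES (C OR (G OR NOT U)))) = True
    (U OR NOT A) IMPLIES (C OR (G OR NOT U)) = False
      U OR NOT A = True
        NOT A = True
      C OR (G OR NOT U) = False
        G OR NOT U = False
          NOT U = False
  ((A IFF K) OR (G AND (NOT C OR C))) IMPLIES (NOT U IMPLIES (K OR A)) = True
    (A IFF K) OR (G AND (NOT C OR C)) = False
      A IFF K = False
      G AND (NOT C OR C) = False
        NOT C OR C = True
          NOT C = True
    NOT U IMPLIES (K OR A) = True
      NOT U = False
      K OR A = True
Both conjuncts True, so the formula holds.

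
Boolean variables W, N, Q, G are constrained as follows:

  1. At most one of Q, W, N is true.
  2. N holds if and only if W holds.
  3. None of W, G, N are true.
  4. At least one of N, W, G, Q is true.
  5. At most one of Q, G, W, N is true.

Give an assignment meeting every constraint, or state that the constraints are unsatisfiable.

W = False; N = False; Q = True; G = False

  (1) {Q, W, N}: 1 true — at most one ✓
  (2) N=F, W=F — same ✓
  (3) {W, G, N}: 0 true — none ✓
  (4) {N, W, G, Q}: 1 true — at least one ✓
  (5) {Q, G, W, N}: 1 true — at most one ✓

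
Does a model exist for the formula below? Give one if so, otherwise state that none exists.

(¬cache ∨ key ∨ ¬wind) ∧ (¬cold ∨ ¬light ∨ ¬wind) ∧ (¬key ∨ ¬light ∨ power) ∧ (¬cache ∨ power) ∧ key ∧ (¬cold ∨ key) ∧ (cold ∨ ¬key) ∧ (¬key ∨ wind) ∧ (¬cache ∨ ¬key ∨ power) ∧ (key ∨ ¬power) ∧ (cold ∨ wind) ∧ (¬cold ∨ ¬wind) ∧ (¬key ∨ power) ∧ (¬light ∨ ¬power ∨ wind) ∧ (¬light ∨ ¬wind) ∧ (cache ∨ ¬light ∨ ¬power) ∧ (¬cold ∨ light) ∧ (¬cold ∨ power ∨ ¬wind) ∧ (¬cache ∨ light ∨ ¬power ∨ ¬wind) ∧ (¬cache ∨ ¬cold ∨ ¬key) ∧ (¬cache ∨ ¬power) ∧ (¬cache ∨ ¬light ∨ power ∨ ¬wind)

Unsatisfiable

Case key = True:
  (cold ∨ ¬key) forces cold = True.
  (¬key ∨ wind) forces wind = True.
  Clause (¬cold ∨ ¬wind) is falsified — contradiction.
Case key = False:
  Clause (key) is falsified — contradiction.
Both cases fail, so the formula is unsatisfiable.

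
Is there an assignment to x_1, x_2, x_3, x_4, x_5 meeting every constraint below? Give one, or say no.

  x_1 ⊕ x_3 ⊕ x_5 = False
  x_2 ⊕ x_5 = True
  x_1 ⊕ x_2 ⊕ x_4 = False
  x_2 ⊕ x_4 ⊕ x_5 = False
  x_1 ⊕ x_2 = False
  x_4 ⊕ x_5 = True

Unsatisfiable — no assignment works.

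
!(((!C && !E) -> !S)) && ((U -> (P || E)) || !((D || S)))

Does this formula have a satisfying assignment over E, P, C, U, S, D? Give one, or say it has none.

E=F, P=F, C=F, U=F, S=T, D=T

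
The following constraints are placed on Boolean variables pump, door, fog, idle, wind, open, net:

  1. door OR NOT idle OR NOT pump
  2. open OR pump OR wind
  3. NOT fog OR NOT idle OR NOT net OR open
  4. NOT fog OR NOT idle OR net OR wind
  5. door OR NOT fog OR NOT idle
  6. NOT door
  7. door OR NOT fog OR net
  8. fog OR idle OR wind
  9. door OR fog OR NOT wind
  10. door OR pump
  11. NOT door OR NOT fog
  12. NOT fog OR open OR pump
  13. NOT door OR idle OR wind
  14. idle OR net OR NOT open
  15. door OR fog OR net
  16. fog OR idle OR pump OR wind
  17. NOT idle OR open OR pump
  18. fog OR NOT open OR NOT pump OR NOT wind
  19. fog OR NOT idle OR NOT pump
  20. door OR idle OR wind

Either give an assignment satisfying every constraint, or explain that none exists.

pump=T, door=F, fog=T, idle=F, wind=T, open=T, net=T

Unit clause (NOT door) forces door = False.
In (door OR pump) only pump is left, so pump = True.
In (door OR NOT idle OR NOT pump) only NOT idle is left, so idle = False.
In (door OR idle OR wind) only wind is left, so wind = True.
In (door OR fog OR NOT wind) only fog is left, so fog = True.
In (door OR NOT fog OR net) only net is left, so net = True.
Set open = True.
All clauses satisfied.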